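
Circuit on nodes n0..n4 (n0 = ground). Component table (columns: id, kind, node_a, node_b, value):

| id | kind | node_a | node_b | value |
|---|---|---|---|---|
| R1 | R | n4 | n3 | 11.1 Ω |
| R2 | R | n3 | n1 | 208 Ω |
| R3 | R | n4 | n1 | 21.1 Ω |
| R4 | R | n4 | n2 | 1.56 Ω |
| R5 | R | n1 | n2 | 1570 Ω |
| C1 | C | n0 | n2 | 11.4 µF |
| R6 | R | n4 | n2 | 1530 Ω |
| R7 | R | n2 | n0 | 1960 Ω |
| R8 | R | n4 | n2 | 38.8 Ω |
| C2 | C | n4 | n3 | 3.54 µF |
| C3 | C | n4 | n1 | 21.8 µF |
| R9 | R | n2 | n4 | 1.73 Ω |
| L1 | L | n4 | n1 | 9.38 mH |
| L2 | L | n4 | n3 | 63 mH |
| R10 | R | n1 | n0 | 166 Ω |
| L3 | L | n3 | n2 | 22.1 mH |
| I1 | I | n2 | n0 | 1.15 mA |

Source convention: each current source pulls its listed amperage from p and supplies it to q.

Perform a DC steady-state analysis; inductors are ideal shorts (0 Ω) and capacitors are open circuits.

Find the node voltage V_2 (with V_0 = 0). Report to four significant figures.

MNA unknowns: 4 node voltages V₁..V_4 plus 3 source currents (L1, L2, L3)
R1: Y=0.09009 on G[4,3]
R2: Y=0.004808 on G[3,1]
R3: Y=0.04739 on G[4,1]
R4: Y=0.6410 on G[4,2]
R5: Y=0.0006369 on G[1,2]
C1: Y=0.000 on G[0,2]
R6: Y=0.0006536 on G[4,2]
R7: Y=0.0005102 on G[2,0]
R8: Y=0.02577 on G[4,2]
C2: Y=0.000 on G[4,3]
C3: Y=0.000 on G[4,1]
R9: Y=0.5780 on G[2,4]
L1: row V4−V1=0, i_L1 at 4,1
L2: row V4−V3=0, i_L2 at 4,3
R10: Y=0.006024 on G[1,0]
L3: row V3−V2=0, i_L3 at 3,2
I1: z[2]−=0.00115, z[0]+=0.00115
solve → V1=-0.1760, V2=-0.1760, V3=-0.1760, V4=-0.1760
aux → i_L1=-0.001060, i_L2=0.001060, i_L3=0.001060

-0.1760 V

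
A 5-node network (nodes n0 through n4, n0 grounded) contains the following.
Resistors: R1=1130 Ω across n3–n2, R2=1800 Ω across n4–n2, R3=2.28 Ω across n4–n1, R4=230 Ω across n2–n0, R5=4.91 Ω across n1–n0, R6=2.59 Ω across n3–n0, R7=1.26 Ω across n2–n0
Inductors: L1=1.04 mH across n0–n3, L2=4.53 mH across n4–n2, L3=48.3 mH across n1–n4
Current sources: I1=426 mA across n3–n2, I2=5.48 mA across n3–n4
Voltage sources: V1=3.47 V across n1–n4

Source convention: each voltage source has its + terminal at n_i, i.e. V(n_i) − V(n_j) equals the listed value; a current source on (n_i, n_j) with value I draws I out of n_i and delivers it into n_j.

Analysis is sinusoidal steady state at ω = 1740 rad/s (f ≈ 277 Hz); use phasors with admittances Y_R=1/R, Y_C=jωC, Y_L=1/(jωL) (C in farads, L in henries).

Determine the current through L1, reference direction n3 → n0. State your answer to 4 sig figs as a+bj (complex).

-0.2892+0.2029j A

Apply KCL at each of the 4 non-ground nodes and solve the resulting linear system.
Node n1: branches {R3, L3, R5, V1} → V_1 = 1.230-1.531j
Node n2: branches {R1, I1, R2, R4, L2, R7} → V_2 = 0.2261+0.3897j
Node n3: branches {R1, L1, I1, I2, R6} → V_3 = -0.3671-0.5234j
Node n4: branches {R2, R3, L2, I2, L3, V1} → V_4 = -2.240-1.531j
Source currents: i(V1)=-1.772+0.3531j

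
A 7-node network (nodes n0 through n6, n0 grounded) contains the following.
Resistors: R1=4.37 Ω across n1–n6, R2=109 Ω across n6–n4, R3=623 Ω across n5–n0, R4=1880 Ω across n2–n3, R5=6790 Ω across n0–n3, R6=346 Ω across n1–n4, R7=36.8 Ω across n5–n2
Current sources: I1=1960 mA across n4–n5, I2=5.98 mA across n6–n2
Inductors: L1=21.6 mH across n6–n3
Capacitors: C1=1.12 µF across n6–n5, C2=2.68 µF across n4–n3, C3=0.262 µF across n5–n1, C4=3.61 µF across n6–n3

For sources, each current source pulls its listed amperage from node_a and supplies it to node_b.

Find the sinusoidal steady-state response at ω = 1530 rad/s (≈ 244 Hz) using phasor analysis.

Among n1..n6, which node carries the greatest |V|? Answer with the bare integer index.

4

MNA unknowns: 6 node voltages V₁..V_6
R1: Y=0.2288+0.000j on G[1,6]
I1: z[4]−=1.96, z[5]+=1.96
L1: Y=0.000-0.03026j on G[6,3]
C1: Y=0.000+0.001714j on G[6,5]
R2: Y=0.009174+0.000j on G[6,4]
R3: Y=0.001605+0.000j on G[5,0]
C2: Y=0.000+0.004100j on G[4,3]
C3: Y=0.000+0.0004009j on G[5,1]
R4: Y=0.0005319+0.000j on G[2,3]
R5: Y=0.0001473+0.000j on G[0,3]
R6: Y=0.002890+0.000j on G[1,4]
R7: Y=0.02717+0.000j on G[5,2]
C4: Y=0.000+0.005523j on G[6,3]
I2: z[6]−=0.00598, z[2]+=0.00598
solve → V1=-248.7+793.0j, V2=13.93-55.60j, V3=-193.7+785.4j, V4=-386.4+857.5j, V5=17.78-72.06j, V6=-248.4+791.7j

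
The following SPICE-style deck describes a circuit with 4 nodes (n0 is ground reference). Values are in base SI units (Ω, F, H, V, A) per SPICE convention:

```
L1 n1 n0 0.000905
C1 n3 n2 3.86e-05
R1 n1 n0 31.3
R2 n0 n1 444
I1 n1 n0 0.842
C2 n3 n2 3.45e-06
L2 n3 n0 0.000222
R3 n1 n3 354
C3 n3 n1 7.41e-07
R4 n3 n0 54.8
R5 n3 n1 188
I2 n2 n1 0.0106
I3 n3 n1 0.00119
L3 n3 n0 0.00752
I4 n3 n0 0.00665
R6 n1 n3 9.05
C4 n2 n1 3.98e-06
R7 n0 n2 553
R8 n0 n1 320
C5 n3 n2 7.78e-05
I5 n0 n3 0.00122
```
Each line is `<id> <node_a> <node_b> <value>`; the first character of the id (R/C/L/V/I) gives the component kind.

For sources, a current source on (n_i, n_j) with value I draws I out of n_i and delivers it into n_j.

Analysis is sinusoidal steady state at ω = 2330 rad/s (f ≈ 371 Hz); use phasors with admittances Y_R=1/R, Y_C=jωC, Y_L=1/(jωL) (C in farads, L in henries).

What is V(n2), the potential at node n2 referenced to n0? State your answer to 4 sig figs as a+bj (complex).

Apply KCL at each of the 3 non-ground nodes and solve the resulting linear system.
Node n1: branches {L1, R1, R2, I1, R3, C3, R5, I2, I3, R6, C4, R8} → V_1 = -0.5271-1.589j
Node n2: branches {C1, C2, I2, C4, R7, C5} → V_2 = 0.07571-0.05083j
Node n3: branches {C1, C2, L2, R3, C3, R4, R5, I3, L3, I4, R6, C5, I5} → V_3 = 0.09540-0.03819j

0.07571-0.05083j V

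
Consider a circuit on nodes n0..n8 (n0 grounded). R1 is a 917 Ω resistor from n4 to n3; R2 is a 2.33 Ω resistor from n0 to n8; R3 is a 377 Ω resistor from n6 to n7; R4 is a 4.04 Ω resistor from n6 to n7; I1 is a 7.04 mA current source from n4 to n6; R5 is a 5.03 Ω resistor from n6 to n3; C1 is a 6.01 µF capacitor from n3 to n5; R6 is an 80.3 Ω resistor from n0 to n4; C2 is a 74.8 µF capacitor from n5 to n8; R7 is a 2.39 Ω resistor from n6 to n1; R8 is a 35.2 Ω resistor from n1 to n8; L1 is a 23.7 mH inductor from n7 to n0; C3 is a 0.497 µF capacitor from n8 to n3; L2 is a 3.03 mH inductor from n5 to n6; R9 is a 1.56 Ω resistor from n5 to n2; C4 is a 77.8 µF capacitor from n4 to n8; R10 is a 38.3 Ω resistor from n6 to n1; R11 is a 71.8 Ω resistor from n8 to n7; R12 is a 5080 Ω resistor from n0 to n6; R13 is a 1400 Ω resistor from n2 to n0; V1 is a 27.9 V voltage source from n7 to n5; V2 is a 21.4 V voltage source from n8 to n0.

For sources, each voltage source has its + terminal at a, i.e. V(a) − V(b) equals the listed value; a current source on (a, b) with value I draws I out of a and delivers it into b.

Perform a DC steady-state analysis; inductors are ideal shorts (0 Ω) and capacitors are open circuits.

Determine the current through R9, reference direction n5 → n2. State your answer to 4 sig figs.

-0.01991 A

Element admittances at DC:
  Y(R1) = 0.001091 S between n4,n3
  Y(R2) = 0.4292 S between n0,n8
  Y(R3) = 0.002653 S between n6,n7
  Y(R4) = 0.2475 S between n6,n7
  I1: injects 0.00704 A into n6 (from n4)
  Y(R5) = 0.1988 S between n6,n3
  Y(C1) = 0.000 S between n3,n5
  Y(R6) = 0.01245 S between n0,n4
  Y(C2) = 0.000 S between n5,n8
  Y(R7) = 0.4184 S between n6,n1
  Y(R8) = 0.02841 S between n1,n8
  L1: short n7↔n0 (DC inductor)
  Y(C3) = 0.000 S between n8,n3
  L2: short n5↔n6 (DC inductor)
  Y(R9) = 0.6410 S between n5,n2
  Y(C4) = 0.000 S between n4,n8
  Y(R10) = 0.02611 S between n6,n1
  Y(R11) = 0.01393 S between n8,n7
  Y(R12) = 0.0001969 S between n0,n6
  Y(R13) = 0.0007143 S between n2,n0
  V1: constraint V(n7)−V(n5) = 27.9
  V2: constraint V(n8)−V(n0) = 21.4
Assemble and solve the 12×12 MNA system:
  V(n1)=-24.94  V(n2)=-27.87  V(n3)=-27.76  V(n4)=-2.755  V(n5)=-27.90  V(n6)=-27.90  V(n7)=0.000  V(n8)=21.40
  i(L1)=1.674  i(L2)=-8.336  i(V1)=-8.356  i(V2)=-10.80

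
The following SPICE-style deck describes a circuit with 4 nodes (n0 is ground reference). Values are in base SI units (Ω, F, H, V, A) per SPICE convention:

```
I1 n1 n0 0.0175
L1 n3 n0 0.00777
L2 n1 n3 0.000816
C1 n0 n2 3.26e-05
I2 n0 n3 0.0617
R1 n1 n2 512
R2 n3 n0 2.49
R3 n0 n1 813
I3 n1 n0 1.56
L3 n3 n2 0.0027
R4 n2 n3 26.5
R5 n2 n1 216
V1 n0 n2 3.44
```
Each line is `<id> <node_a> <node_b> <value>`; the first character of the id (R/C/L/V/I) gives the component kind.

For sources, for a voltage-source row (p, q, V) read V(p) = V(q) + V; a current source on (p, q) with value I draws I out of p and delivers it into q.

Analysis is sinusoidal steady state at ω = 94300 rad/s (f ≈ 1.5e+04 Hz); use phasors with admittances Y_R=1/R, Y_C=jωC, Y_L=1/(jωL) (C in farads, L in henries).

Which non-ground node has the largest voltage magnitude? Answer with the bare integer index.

Apply KCL at each of the 3 non-ground nodes and solve the resulting linear system.
Node n1: branches {I1, L2, R1, R3, I3, R5} → V_1 = -55.76-88.05j
Node n2: branches {C1, R1, L3, R4, R5, V1} → V_2 = -3.440+0.000j
Node n3: branches {L1, L2, I2, R2, L3, R4} → V_3 = -2.824+1.562j
Source currents: i(V1)=0.3150-10.05j

1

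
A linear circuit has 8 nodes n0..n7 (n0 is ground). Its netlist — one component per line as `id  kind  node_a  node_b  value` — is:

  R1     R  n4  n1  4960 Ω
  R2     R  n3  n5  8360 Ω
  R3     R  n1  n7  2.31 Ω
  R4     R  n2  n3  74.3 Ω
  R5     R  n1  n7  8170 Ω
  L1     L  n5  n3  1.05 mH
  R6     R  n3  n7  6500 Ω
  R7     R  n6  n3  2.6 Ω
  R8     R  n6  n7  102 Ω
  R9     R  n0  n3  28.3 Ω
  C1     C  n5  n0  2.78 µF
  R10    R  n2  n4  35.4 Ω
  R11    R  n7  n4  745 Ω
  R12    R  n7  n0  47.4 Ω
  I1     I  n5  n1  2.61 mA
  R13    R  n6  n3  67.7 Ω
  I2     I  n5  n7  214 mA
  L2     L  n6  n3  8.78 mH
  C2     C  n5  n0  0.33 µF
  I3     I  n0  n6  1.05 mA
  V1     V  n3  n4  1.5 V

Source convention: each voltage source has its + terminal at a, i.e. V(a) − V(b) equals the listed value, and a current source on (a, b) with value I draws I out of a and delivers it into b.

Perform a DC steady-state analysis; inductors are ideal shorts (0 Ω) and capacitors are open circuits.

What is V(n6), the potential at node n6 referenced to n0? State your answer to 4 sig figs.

-3.217 V

Element admittances at DC:
  Y(R1) = 0.0002016 S between n4,n1
  Y(R2) = 0.0001196 S between n3,n5
  Y(R3) = 0.4329 S between n1,n7
  Y(R4) = 0.01346 S between n2,n3
  Y(R5) = 0.0001224 S between n1,n7
  L1: short n5↔n3 (DC inductor)
  Y(R6) = 0.0001538 S between n3,n7
  Y(R7) = 0.3846 S between n6,n3
  Y(R8) = 0.009804 S between n6,n7
  Y(R9) = 0.03534 S between n0,n3
  Y(C1) = 0.000 S between n5,n0
  Y(R10) = 0.02825 S between n2,n4
  Y(R11) = 0.001342 S between n7,n4
  Y(R12) = 0.02110 S between n7,n0
  I1: injects 0.00261 A into n1 (from n5)
  Y(R13) = 0.01477 S between n6,n3
  I2: injects 0.214 A into n7 (from n5)
  L2: short n6↔n3 (DC inductor)
  Y(C2) = 0.000 S between n5,n0
  I3: injects 0.00105 A into n6 (from n0)
  V1: constraint V(n3)−V(n4) = 1.5
Assemble and solve the 10×10 MNA system:
  V(n1)=5.440  V(n2)=-4.233  V(n3)=-3.217  V(n4)=-4.717  V(n5)=-3.217  V(n6)=-3.217  V(n7)=5.439
  i(L1)=-0.2166  i(L2)=0.08591  i(V1)=-0.02935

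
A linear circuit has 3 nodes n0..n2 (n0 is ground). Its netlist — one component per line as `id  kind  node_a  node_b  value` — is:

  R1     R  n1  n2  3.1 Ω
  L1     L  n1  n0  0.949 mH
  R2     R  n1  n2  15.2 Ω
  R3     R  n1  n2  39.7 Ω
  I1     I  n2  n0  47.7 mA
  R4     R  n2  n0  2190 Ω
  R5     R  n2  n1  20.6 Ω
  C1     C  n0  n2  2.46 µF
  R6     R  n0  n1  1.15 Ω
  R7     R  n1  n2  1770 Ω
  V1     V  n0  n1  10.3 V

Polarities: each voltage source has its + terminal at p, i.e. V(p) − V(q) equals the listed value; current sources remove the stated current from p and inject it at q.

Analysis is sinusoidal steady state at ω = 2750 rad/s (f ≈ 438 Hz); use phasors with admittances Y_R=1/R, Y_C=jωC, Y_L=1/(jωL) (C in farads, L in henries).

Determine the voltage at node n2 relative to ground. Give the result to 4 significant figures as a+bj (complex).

MNA unknowns: 2 node voltages V₁..V_2 plus 1 source current (V1)
R1: Y=0.3226+0.000j on G[1,2]
L1: Y=0.000-0.3832j on G[1,0]
R2: Y=0.06579+0.000j on G[1,2]
R3: Y=0.02519+0.000j on G[1,2]
I1: z[2]−=0.0477, z[0]+=0.0477
R4: Y=0.0004566+0.000j on G[2,0]
R5: Y=0.04854+0.000j on G[2,1]
C1: Y=0.000+0.006765j on G[0,2]
R6: Y=0.8696+0.000j on G[0,1]
R7: Y=0.0005650+0.000j on G[1,2]
V1: row V0−V1=10.3, i_V1 at 0,1
solve → V1=-10.30+0.000j, V2=-10.39+0.1518j
aux → i_V1=-8.915+3.877j

-10.39+0.1518j V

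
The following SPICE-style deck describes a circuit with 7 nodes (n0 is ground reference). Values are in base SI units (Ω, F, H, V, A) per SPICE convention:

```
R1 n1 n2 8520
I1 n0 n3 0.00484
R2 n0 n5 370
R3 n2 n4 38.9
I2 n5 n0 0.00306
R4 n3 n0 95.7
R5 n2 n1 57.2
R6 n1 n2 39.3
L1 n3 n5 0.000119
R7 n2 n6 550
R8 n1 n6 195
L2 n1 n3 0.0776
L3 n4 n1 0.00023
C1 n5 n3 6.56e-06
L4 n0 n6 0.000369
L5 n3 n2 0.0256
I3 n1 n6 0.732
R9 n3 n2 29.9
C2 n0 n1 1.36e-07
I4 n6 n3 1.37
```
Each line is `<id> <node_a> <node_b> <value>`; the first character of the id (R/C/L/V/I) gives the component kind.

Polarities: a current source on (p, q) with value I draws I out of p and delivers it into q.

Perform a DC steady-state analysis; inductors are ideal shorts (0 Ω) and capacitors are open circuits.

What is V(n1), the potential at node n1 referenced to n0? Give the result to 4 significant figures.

31.83 V

MNA unknowns: 6 node voltages V₁..V_6 plus 5 source currents (L1, L2, L3, L4, L5)
R1: Y=0.0001174 on G[1,2]
I1: z[0]−=0.00484, z[3]+=0.00484
R2: Y=0.002703 on G[0,5]
R3: Y=0.02571 on G[2,4]
I2: z[5]−=0.00306, z[0]+=0.00306
R4: Y=0.01045 on G[3,0]
R5: Y=0.01748 on G[2,1]
R6: Y=0.02545 on G[1,2]
L1: row V3−V5=0, i_L1 at 3,5
R7: Y=0.001818 on G[2,6]
R8: Y=0.005128 on G[1,6]
L2: row V1−V3=0, i_L2 at 1,3
L3: row V4−V1=0, i_L3 at 4,1
C1: Y=0.000 on G[5,3]
L4: row V0−V6=0, i_L4 at 0,6
L5: row V3−V2=0, i_L5 at 3,2
I3: z[1]−=0.732, z[6]+=0.732
R9: Y=0.03344 on G[3,2]
C2: Y=0.000 on G[0,1]
I4: z[6]−=1.37, z[3]+=1.37
solve → V1=31.83, V2=31.83, V3=31.83, V4=31.83, V5=31.83, V6=0.000
aux → i_L1=0.08909, i_L2=-0.8952, i_L3=0.000, i_L4=0.4169, i_L5=0.05788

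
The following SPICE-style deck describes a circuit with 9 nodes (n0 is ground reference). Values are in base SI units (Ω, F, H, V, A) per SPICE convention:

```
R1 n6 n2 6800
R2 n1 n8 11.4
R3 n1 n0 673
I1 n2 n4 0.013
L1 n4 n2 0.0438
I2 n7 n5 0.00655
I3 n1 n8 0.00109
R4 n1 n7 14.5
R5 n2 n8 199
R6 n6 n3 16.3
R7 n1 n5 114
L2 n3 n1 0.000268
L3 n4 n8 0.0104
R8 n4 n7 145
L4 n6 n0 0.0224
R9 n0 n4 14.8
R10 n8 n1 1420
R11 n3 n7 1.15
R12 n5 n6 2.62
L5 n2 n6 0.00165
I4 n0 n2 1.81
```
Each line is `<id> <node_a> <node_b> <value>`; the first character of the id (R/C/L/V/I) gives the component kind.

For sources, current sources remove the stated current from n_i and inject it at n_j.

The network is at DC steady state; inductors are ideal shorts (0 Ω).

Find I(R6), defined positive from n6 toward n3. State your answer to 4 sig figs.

0.002740 A

Element admittances at DC:
  Y(R1) = 0.0001471 S between n6,n2
  Y(R2) = 0.08772 S between n1,n8
  Y(R3) = 0.001486 S between n1,n0
  I1: injects 0.013 A into n4 (from n2)
  L1: short n4↔n2 (DC inductor)
  I2: injects 0.00655 A into n5 (from n7)
  I3: injects 0.00109 A into n8 (from n1)
  Y(R4) = 0.06897 S between n1,n7
  Y(R5) = 0.005025 S between n2,n8
  Y(R6) = 0.06135 S between n6,n3
  Y(R7) = 0.008772 S between n1,n5
  L2: short n3↔n1 (DC inductor)
  L3: short n4↔n8 (DC inductor)
  Y(R8) = 0.006897 S between n4,n7
  L4: short n6↔n0 (DC inductor)
  Y(R9) = 0.06757 S between n0,n4
  Y(R10) = 0.0007042 S between n8,n1
  Y(R11) = 0.8696 S between n3,n7
  Y(R12) = 0.3817 S between n5,n6
  L5: short n2↔n6 (DC inductor)
  I4: injects 1.81 A into n2 (from n0)
Assemble and solve the 13×13 MNA system:
  V(n1)=-0.04467  V(n2)=0.000  V(n3)=-0.04467  V(n4)=0.000  V(n5)=0.01577  V(n6)=0.000  V(n7)=-0.05127  V(n8)=0.000
  i(L1)=0.009787  i(L2)=-0.003001  i(L3)=0.002860  i(L4)=1.810  i(L5)=1.807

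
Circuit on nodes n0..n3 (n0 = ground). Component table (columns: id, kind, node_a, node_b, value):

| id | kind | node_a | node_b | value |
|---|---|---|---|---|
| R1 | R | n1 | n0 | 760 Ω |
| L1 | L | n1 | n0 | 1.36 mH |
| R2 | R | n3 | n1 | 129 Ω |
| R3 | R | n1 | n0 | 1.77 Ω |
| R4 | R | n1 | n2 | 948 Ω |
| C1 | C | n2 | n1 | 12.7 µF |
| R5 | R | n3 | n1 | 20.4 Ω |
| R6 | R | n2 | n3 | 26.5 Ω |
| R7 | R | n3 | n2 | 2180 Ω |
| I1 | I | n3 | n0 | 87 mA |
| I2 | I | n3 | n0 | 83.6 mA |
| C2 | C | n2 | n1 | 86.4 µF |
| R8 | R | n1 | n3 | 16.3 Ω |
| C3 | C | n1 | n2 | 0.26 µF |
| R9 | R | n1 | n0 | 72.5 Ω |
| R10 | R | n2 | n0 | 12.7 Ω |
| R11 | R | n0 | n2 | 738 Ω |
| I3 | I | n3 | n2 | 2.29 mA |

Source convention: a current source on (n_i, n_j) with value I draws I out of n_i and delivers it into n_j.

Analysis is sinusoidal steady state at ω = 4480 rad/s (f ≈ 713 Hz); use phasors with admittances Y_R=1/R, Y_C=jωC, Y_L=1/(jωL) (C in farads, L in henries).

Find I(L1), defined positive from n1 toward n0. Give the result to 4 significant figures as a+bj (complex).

Element admittances at ω=4480 rad/s:
  Y(R1) = 0.001316+0.000j S between n1,n0
  Y(L1) = 0.000-0.1641j S between n1,n0
  Y(R2) = 0.007752+0.000j S between n3,n1
  Y(R3) = 0.5650+0.000j S between n1,n0
  Y(R4) = 0.001055+0.000j S between n1,n2
  Y(C1) = 0.000+0.05690j S between n2,n1
  Y(R5) = 0.04902+0.000j S between n3,n1
  Y(R6) = 0.03774+0.000j S between n2,n3
  Y(R7) = 0.0004587+0.000j S between n3,n2
  I1: injects 0.087 A into n0 (from n3)
  I2: injects 0.0836 A into n0 (from n3)
  Y(C2) = 0.000+0.3871j S between n2,n1
  Y(R8) = 0.06135+0.000j S between n1,n3
  Y(C3) = 0.000+0.001165j S between n1,n2
  Y(R9) = 0.01379+0.000j S between n1,n0
  Y(R10) = 0.07874+0.000j S between n2,n0
  Y(R11) = 0.001355+0.000j S between n0,n2
  I3: injects 0.00229 A into n2 (from n3)
Assemble and solve the 3×3 MNA system:
  V(n1)=-0.2421-0.06581j  V(n2)=-0.2417-0.01951j  V(n3)=-1.348-0.05450j

-0.01080+0.03974j A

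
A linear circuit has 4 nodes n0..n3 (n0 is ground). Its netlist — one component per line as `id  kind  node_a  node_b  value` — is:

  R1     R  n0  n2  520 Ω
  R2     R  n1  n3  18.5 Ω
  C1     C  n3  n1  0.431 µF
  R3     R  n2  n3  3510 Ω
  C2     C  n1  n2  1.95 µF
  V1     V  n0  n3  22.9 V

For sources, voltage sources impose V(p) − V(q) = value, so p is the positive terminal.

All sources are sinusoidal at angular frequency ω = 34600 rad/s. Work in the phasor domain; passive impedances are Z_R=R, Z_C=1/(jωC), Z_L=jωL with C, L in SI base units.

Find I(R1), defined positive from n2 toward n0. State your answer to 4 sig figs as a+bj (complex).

-0.04257-0.001535j A

MNA unknowns: 3 node voltages V₁..V_3 plus 1 source current (V1)
R1: Y=0.001923+0.000j on G[0,2]
R2: Y=0.05405+0.000j on G[1,3]
C1: Y=0.000+0.01491j on G[3,1]
R3: Y=0.0002849+0.000j on G[2,3]
C2: Y=0.000+0.06747j on G[1,2]
V1: row V0−V3=22.9, i_V1 at 0,3
solve → V1=-22.16-0.1706j, V2=-22.14-0.7983j, V3=-22.90+0.000j
aux → i_V1=-0.04257-0.001535j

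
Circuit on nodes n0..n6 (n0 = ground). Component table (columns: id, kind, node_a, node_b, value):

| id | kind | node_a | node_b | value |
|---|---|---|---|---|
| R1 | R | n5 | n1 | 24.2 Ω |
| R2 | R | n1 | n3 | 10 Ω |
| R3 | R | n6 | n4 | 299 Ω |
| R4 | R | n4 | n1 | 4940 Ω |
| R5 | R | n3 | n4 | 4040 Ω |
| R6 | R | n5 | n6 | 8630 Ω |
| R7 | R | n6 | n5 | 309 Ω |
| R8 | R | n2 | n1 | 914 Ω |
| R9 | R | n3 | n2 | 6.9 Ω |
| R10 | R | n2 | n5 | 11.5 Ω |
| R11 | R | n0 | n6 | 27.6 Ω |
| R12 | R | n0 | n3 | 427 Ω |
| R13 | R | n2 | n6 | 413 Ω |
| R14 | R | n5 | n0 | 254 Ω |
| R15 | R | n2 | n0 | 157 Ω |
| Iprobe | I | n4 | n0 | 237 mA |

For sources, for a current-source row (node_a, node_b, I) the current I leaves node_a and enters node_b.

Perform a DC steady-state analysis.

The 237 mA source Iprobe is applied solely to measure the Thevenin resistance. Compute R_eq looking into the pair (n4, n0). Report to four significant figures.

R_eq = 285.3 Ω

Element admittances at DC:
  Y(R1) = 0.04132 S between n5,n1
  Y(R2) = 0.1000 S between n1,n3
  Y(R3) = 0.003344 S between n6,n4
  Y(R4) = 0.0002024 S between n4,n1
  Y(R5) = 0.0002475 S between n3,n4
  Y(R6) = 0.0001159 S between n5,n6
  Y(R7) = 0.003236 S between n6,n5
  Y(R8) = 0.001094 S between n2,n1
  Y(R9) = 0.1449 S between n3,n2
  Y(R10) = 0.08696 S between n2,n5
  Y(R11) = 0.03623 S between n0,n6
  Y(R12) = 0.002342 S between n0,n3
  Y(R13) = 0.002421 S between n2,n6
  Y(R14) = 0.003937 S between n5,n0
  Y(R15) = 0.006369 S between n2,n0
  Iprobe: injects 0.237 A into n0 (from n4)
Assemble and solve the 6×6 MNA system:
  V(n1)=-3.410  V(n2)=-3.246  V(n3)=-3.345  V(n4)=-67.62  V(n5)=-3.255  V(n6)=-5.401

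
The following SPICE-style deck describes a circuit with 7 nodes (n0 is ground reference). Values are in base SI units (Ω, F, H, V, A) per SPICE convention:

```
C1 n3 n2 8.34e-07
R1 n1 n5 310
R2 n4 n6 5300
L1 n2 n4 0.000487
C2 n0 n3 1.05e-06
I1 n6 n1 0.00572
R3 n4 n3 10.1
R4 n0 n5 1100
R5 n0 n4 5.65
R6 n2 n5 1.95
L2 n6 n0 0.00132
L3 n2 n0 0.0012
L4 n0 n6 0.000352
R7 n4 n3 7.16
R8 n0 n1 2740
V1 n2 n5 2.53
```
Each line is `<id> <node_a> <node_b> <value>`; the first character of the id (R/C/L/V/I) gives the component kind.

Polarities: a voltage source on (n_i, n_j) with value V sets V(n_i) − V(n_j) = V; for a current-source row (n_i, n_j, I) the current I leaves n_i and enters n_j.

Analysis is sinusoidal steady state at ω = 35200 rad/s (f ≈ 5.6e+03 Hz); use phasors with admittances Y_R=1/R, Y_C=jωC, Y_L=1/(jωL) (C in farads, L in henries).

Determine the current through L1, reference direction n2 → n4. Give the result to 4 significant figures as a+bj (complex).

Element admittances at ω=35200 rad/s:
  Y(C1) = 0.000+0.02936j S between n3,n2
  Y(R1) = 0.003226+0.000j S between n1,n5
  Y(R2) = 0.0001887+0.000j S between n4,n6
  Y(L1) = 0.000-0.05833j S between n2,n4
  Y(C2) = 0.000+0.03696j S between n0,n3
  I1: injects 0.00572 A into n1 (from n6)
  Y(R3) = 0.09901+0.000j S between n4,n3
  Y(R4) = 0.0009091+0.000j S between n0,n5
  Y(R5) = 0.1770+0.000j S between n0,n4
  Y(R6) = 0.5128+0.000j S between n2,n5
  Y(L2) = 0.000-0.02152j S between n6,n0
  Y(L3) = 0.000-0.02367j S between n2,n0
  Y(L4) = 0.000-0.08071j S between n0,n6
  Y(R7) = 0.1397+0.000j S between n4,n3
  Y(R8) = 0.0003650+0.000j S between n0,n1
  V1: constraint V(n2)−V(n5) = 2.53
Assemble and solve the 7×7 MNA system:
  V(n1)=-0.6544+0.1403j  V(n2)=0.02837+0.1562j  V(n3)=0.007578+0.002444j  V(n4)=0.02611+0.001060j  V(n5)=-2.502+0.1562j  V(n6)=-0.0001051-0.05590j
  i(V1)=-1.306+0.0001932j

0.009049-0.0001319j A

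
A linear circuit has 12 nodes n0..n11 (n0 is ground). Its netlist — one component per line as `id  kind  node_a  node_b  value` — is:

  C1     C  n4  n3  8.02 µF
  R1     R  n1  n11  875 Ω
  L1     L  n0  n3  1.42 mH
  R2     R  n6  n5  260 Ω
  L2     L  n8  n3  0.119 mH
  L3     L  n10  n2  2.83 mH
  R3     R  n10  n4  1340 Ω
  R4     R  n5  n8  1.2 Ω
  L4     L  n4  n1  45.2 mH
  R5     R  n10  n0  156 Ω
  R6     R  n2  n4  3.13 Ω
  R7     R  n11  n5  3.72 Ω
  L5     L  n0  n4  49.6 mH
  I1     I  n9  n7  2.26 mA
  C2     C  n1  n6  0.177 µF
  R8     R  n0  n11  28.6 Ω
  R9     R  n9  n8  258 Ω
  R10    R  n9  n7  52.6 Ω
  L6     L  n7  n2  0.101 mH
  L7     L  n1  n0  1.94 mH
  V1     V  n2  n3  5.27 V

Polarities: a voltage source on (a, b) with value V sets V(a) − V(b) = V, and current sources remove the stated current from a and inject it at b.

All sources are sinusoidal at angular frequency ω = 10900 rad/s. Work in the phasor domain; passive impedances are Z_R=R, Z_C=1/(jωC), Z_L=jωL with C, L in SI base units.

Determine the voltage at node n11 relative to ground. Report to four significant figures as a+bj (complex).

-0.3750-0.09671j V

Element admittances at ω=10900 rad/s:
  Y(C1) = 0.000+0.08742j S between n4,n3
  Y(R1) = 0.001143+0.000j S between n1,n11
  Y(L1) = 0.000-0.06461j S between n0,n3
  Y(R2) = 0.003846+0.000j S between n6,n5
  Y(L2) = 0.000-0.7710j S between n8,n3
  Y(L3) = 0.000-0.03242j S between n10,n2
  Y(R3) = 0.0007463+0.000j S between n10,n4
  Y(R4) = 0.8333+0.000j S between n5,n8
  Y(L4) = 0.000-0.002030j S between n4,n1
  Y(R5) = 0.006410+0.000j S between n10,n0
  Y(R6) = 0.3195+0.000j S between n2,n4
  Y(R7) = 0.2688+0.000j S between n11,n5
  Y(L5) = 0.000-0.001850j S between n0,n4
  I1: injects 0.00226 A into n7 (from n9)
  Y(C2) = 0.000+0.001929j S between n1,n6
  Y(R8) = 0.03497+0.000j S between n0,n11
  Y(R9) = 0.003876+0.000j S between n9,n8
  Y(R10) = 0.01901+0.000j S between n9,n7
  Y(L6) = 0.000-0.9083j S between n7,n2
  Y(L7) = 0.000-0.04729j S between n1,n0
  V1: constraint V(n2)−V(n3) = 5.27
Assemble and solve the 12×12 MNA system:
  V(n1)=0.2055-0.08219j  V(n2)=4.832-0.1546j  V(n3)=-0.4379-0.1546j  V(n4)=4.495-1.450j  V(n5)=-0.4263-0.1093j  V(n6)=-0.3102+0.1493j  V(n7)=4.832-0.1729j  V(n8)=-0.4433-0.1146j  V(n9)=3.840-0.1630j  V(n10)=4.629-1.073j  V(n11)=-0.3750-0.09671j
  i(V1)=-0.1541-0.4071j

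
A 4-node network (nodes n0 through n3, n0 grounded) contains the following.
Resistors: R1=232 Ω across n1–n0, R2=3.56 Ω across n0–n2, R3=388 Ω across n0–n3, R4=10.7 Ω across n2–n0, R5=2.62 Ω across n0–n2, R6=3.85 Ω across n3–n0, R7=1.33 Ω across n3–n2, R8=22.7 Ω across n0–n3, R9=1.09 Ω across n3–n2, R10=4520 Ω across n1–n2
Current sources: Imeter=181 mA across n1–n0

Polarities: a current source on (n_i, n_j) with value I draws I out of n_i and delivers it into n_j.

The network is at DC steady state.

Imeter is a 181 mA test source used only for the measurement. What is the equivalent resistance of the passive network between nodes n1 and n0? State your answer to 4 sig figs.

R_eq = 220.7 Ω

Apply KCL at each of the 3 non-ground nodes and solve the resulting linear system.
Node n1: branches {R1, R10, Imeter} → V_1 = -39.94
Node n2: branches {R2, R4, R5, R7, R9, R10} → V_2 = -0.008705
Node n3: branches {R3, R6, R7, R8, R9} → V_3 = -0.007355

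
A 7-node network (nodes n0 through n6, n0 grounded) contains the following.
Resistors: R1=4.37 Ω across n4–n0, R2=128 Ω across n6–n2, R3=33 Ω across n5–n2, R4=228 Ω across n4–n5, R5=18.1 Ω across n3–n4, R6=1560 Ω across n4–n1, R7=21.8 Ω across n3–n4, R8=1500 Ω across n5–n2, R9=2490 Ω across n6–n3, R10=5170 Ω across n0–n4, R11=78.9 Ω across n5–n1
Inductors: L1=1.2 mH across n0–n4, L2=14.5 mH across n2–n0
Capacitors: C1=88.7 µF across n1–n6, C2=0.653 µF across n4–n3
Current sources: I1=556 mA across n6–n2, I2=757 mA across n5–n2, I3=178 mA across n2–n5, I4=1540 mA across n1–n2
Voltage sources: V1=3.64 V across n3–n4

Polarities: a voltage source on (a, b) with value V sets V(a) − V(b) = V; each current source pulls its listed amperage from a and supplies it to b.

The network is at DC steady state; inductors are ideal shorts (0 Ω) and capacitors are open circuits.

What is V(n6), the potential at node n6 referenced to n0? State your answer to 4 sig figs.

Apply KCL at each of the 6 non-ground nodes and solve the resulting linear system.
Node n1: branches {C1, R6, I4, R11} → V_1 = -169.8
Node n2: branches {R2, L2, R3, R8, I1, I2, I3, I4} → V_2 = 0.000
Node n3: branches {R5, C2, R7, R9, V1} → V_3 = 3.640
Node n4: branches {R1, L1, R4, R5, R6, C2, R7, R10, V1} → V_4 = 0.000
Node n5: branches {R3, R4, R8, I2, I3, R11} → V_5 = -56.86
Node n6: branches {R2, C1, I1, R9} → V_6 = -67.51
Source currents: i(L1)=0.3868, i(L2)=0.3868, i(V1)=-0.3967

-67.51 V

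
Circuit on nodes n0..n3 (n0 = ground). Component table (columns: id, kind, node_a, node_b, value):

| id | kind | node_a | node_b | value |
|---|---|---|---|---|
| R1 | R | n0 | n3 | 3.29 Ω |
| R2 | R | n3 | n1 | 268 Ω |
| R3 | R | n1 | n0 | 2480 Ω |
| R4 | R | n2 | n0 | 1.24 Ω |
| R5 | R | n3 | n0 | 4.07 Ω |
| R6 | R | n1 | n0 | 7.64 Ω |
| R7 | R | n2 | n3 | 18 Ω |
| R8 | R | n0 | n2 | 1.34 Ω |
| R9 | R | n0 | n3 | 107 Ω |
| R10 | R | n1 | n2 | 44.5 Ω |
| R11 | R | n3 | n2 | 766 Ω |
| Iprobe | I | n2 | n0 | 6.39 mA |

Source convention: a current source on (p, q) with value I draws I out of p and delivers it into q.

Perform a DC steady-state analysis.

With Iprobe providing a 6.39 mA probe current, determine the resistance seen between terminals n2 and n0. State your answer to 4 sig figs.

MNA unknowns: 3 node voltages V₁..V_3
R1: Y=0.3040 on G[0,3]
R2: Y=0.003731 on G[3,1]
R3: Y=0.0004032 on G[1,0]
R4: Y=0.8065 on G[2,0]
R5: Y=0.2457 on G[3,0]
R6: Y=0.1309 on G[1,0]
R7: Y=0.05556 on G[2,3]
R8: Y=0.7463 on G[0,2]
R9: Y=0.009346 on G[0,3]
R10: Y=0.02247 on G[1,2]
R11: Y=0.001305 on G[3,2]
Iprobe: z[2]−=0.00639, z[0]+=0.00639
solve → V1=-0.0005702, V2=-0.003936, V3=-0.0003646

R_eq = 0.6159 Ω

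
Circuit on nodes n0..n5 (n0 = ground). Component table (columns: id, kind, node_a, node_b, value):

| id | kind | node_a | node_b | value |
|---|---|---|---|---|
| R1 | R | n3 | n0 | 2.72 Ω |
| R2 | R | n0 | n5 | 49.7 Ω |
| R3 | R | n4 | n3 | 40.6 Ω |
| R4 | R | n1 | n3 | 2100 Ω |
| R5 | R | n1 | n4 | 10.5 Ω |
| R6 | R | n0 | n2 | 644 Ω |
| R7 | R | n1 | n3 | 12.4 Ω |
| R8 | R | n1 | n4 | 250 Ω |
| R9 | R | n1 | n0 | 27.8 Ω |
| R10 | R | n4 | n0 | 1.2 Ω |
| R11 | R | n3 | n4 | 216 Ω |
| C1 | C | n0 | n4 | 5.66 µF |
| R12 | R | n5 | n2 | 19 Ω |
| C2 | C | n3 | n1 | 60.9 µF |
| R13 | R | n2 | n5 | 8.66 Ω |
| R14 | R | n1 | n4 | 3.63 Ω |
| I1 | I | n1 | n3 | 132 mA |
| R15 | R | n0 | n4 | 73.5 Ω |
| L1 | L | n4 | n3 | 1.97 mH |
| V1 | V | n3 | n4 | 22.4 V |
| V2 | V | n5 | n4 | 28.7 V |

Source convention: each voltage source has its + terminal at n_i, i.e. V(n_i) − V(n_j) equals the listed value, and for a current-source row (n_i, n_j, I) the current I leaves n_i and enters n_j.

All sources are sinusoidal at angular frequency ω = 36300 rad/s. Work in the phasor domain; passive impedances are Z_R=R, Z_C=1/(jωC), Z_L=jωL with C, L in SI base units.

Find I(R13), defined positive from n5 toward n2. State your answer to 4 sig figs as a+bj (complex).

0.02252+0.001146j A

Element admittances at ω=36300 rad/s:
  Y(R1) = 0.3676+0.000j S between n3,n0
  Y(R2) = 0.02012+0.000j S between n0,n5
  Y(R3) = 0.02463+0.000j S between n4,n3
  Y(R4) = 0.0004762+0.000j S between n1,n3
  Y(R5) = 0.09524+0.000j S between n1,n4
  Y(R6) = 0.001553+0.000j S between n0,n2
  Y(R7) = 0.08065+0.000j S between n1,n3
  Y(R8) = 0.004000+0.000j S between n1,n4
  Y(R9) = 0.03597+0.000j S between n1,n0
  Y(R10) = 0.8333+0.000j S between n4,n0
  Y(R11) = 0.004630+0.000j S between n3,n4
  Y(C1) = 0.000+0.2055j S between n0,n4
  Y(R12) = 0.05263+0.000j S between n5,n2
  Y(C2) = 0.000+2.211j S between n3,n1
  Y(R13) = 0.1155+0.000j S between n2,n5
  Y(R14) = 0.2755+0.000j S between n1,n4
  I1: injects 0.132 A into n3 (from n1)
  Y(R15) = 0.01361+0.000j S between n0,n4
  Y(L1) = 0.000-0.01398j S between n4,n3
  V1: constraint V(n3)−V(n4) = 22.4
  V2: constraint V(n5)−V(n4) = 28.7
Assemble and solve the 7×7 MNA system:
  V(n1)=14.12+4.988j  V(n2)=21.11+1.074j  V(n3)=15.00+1.084j  V(n4)=-7.395+1.084j  V(n5)=21.30+1.084j
  i(V1)=-14.74-1.727j  i(V2)=-0.4615-0.02348j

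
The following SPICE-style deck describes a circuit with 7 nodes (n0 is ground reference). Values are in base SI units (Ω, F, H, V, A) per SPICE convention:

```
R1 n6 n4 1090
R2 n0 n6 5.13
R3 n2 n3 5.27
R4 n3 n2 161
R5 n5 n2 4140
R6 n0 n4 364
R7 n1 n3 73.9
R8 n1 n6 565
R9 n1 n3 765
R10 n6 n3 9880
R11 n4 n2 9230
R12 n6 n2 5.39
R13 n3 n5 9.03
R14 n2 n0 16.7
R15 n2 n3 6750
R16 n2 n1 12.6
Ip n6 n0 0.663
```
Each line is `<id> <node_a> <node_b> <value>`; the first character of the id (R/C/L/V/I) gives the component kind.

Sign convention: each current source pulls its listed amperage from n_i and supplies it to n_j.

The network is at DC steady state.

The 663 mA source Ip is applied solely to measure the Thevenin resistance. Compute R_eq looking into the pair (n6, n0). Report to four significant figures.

R_eq = 4.149 Ω

Element admittances at DC:
  Y(R1) = 0.0009174 S between n6,n4
  Y(R2) = 0.1949 S between n0,n6
  Y(R3) = 0.1898 S between n2,n3
  Y(R4) = 0.006211 S between n3,n2
  Y(R5) = 0.0002415 S between n5,n2
  Y(R6) = 0.002747 S between n0,n4
  Y(R7) = 0.01353 S between n1,n3
  Y(R8) = 0.001770 S between n1,n6
  Y(R9) = 0.001307 S between n1,n3
  Y(R10) = 0.0001012 S between n6,n3
  Y(R11) = 0.0001083 S between n4,n2
  Y(R12) = 0.1855 S between n6,n2
  Y(R13) = 0.1107 S between n3,n5
  Y(R14) = 0.05988 S between n2,n0
  Y(R15) = 0.0001481 S between n2,n3
  Y(R16) = 0.07937 S between n2,n1
  Ip: injects 0.663 A into n0 (from n6)
Assemble and solve the 6×6 MNA system:
  V(n1)=-2.096  V(n2)=-2.084  V(n3)=-2.085  V(n4)=-0.7287  V(n5)=-2.085  V(n6)=-2.751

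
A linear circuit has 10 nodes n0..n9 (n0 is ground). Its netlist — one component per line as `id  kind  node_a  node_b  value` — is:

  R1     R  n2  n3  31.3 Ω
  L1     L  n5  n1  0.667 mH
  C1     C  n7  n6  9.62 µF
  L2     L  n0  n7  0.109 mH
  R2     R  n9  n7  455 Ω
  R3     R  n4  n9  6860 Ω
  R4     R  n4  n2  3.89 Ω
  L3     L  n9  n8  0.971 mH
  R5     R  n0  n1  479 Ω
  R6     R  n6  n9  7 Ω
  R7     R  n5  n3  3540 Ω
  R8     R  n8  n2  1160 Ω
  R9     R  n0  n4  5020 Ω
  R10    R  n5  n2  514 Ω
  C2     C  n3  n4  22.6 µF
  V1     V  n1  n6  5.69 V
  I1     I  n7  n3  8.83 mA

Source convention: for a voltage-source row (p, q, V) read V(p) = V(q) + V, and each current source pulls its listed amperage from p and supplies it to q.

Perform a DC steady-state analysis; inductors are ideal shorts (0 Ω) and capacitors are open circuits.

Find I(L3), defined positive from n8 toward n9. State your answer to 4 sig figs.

0.005393 A

MNA unknowns: 9 node voltages V₁..V_9 plus 4 source currents (L1, L2, L3, V1)
R1: Y=0.03195 on G[2,3]
L1: row V5−V1=0, i_L1 at 5,1
C1: Y=0.000 on G[7,6]
L2: row V0−V7=0, i_L2 at 0,7
R2: Y=0.002198 on G[9,7]
R3: Y=0.0001458 on G[4,9]
R4: Y=0.2571 on G[4,2]
L3: row V9−V8=0, i_L3 at 9,8
R5: Y=0.002088 on G[0,1]
R6: Y=0.1429 on G[6,9]
R7: Y=0.0002825 on G[5,3]
R8: Y=0.0008621 on G[8,2]
R9: Y=0.0001992 on G[0,4]
R10: Y=0.001946 on G[5,2]
C2: Y=0.000 on G[3,4]
V1: row V1−V6=5.69, i_V1 at 1,6
I1: z[7]−=0.00883, z[3]+=0.00883
solve → V1=4.701, V2=5.326, V3=5.594, V4=5.318, V5=4.701, V6=-0.9886, V7=0.000, V8=-0.9302, V9=-0.9302
aux → i_L1=0.001467, i_L2=0.01087, i_L3=-0.005393, i_V1=-0.008348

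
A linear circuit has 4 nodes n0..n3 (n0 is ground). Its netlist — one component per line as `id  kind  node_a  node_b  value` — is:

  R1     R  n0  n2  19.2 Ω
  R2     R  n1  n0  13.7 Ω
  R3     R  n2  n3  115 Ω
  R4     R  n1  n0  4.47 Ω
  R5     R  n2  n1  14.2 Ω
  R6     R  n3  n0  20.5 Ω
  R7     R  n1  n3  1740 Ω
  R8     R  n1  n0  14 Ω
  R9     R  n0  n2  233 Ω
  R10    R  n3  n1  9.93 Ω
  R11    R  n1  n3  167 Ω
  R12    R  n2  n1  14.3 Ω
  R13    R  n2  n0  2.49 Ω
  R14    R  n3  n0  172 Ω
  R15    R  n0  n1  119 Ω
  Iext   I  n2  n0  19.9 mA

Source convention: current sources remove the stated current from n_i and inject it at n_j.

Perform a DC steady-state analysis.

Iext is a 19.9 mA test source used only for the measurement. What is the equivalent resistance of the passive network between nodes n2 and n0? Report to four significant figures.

Element admittances at DC:
  Y(R1) = 0.05208 S between n0,n2
  Y(R2) = 0.07299 S between n1,n0
  Y(R3) = 0.008696 S between n2,n3
  Y(R4) = 0.2237 S between n1,n0
  Y(R5) = 0.07042 S between n2,n1
  Y(R6) = 0.04878 S between n3,n0
  Y(R7) = 0.0005747 S between n1,n3
  Y(R8) = 0.07143 S between n1,n0
  Y(R9) = 0.004292 S between n0,n2
  Y(R10) = 0.1007 S between n3,n1
  Y(R11) = 0.005988 S between n1,n3
  Y(R12) = 0.06993 S between n2,n1
  Y(R13) = 0.4016 S between n2,n0
  Y(R14) = 0.005814 S between n3,n0
  Y(R15) = 0.008403 S between n0,n1
  Iext: injects 0.0199 A into n0 (from n2)
Assemble and solve the 3×3 MNA system:
  V(n1)=-0.009171  V(n2)=-0.03501  V(n3)=-0.007553

R_eq = 1.759 Ω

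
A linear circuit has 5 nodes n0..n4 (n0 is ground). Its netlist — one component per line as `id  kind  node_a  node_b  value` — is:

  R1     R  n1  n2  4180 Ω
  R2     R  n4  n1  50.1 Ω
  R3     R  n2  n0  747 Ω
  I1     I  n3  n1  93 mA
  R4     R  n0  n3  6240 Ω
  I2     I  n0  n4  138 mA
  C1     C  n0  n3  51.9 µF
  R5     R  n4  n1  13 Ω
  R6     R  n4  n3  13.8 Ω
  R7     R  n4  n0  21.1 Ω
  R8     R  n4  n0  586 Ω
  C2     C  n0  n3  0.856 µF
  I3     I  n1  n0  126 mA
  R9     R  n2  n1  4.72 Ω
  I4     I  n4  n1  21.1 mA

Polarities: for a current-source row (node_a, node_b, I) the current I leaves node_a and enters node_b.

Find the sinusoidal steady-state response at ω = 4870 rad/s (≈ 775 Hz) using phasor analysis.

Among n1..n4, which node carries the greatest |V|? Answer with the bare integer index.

4

Apply KCL at each of the 4 non-ground nodes and solve the resulting linear system.
Node n1: branches {R1, R2, I1, R5, I3, R9, I4} → V_1 = 0.7150+0.06922j
Node n2: branches {R1, R3, R9} → V_2 = 0.7105+0.06878j
Node n3: branches {I1, R4, C1, R6, C2} → V_3 = -0.01384+0.1190j
Node n4: branches {R2, I2, R5, R6, R7, R8, I4} → V_4 = 0.8477+0.07017j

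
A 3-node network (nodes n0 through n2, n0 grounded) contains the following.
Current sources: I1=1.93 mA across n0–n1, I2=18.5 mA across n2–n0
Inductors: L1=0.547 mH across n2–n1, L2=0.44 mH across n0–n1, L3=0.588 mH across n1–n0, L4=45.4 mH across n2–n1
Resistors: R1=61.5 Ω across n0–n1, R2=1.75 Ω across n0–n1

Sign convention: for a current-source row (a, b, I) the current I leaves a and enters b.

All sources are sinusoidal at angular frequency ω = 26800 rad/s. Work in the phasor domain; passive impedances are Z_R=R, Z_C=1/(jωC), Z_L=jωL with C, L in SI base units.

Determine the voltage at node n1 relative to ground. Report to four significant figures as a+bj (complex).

Apply KCL at each of the 2 non-ground nodes and solve the resulting linear system.
Node n1: branches {I1, L1, L2, R1, L3, R2, L4} → V_1 = -0.02651-0.006687j
Node n2: branches {L1, L4, I2} → V_2 = -0.02651-0.2747j

-0.02651-0.006687j V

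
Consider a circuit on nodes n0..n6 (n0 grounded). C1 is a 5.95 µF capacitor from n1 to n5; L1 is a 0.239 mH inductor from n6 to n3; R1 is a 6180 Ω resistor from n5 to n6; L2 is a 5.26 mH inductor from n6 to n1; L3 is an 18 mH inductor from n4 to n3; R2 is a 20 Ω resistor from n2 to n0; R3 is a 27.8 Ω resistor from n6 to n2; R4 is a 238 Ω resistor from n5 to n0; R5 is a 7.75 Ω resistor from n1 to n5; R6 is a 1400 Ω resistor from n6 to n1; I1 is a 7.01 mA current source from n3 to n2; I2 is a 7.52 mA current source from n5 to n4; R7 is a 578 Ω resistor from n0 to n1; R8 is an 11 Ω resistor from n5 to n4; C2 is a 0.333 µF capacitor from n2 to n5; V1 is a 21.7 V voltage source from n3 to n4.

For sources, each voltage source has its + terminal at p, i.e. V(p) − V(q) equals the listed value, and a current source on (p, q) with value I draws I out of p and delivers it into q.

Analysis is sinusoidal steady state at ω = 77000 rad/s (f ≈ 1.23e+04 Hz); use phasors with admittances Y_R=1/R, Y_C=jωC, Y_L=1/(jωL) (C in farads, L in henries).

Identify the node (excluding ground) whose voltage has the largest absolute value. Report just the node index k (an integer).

4

Element admittances at ω=77000 rad/s:
  Y(C1) = 0.000+0.4582j S between n1,n5
  Y(L1) = 0.000-0.05434j S between n6,n3
  Y(R1) = 0.0001618+0.000j S between n5,n6
  Y(L2) = 0.000-0.002469j S between n6,n1
  Y(L3) = 0.000-0.0007215j S between n4,n3
  Y(R2) = 0.05000+0.000j S between n2,n0
  Y(R3) = 0.03597+0.000j S between n6,n2
  Y(R4) = 0.004202+0.000j S between n5,n0
  Y(R5) = 0.1290+0.000j S between n1,n5
  Y(R6) = 0.0007143+0.000j S between n6,n1
  I1: injects 0.00701 A into n2 (from n3)
  I2: injects 0.00752 A into n4 (from n5)
  Y(R7) = 0.001730+0.000j S between n0,n1
  Y(R8) = 0.09091+0.000j S between n5,n4
  Y(C2) = 0.000+0.02564j S between n2,n5
  V1: constraint V(n3)−V(n4) = 21.7
Assemble and solve the 7×7 MNA system:
  V(n1)=-8.524+11.46j  V(n2)=0.9990-1.365j  V(n3)=9.247+10.25j  V(n4)=-12.45+10.25j  V(n5)=-8.378+11.52j  V(n6)=11.38+3.421j
  i(V1)=-0.3780-0.1003j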